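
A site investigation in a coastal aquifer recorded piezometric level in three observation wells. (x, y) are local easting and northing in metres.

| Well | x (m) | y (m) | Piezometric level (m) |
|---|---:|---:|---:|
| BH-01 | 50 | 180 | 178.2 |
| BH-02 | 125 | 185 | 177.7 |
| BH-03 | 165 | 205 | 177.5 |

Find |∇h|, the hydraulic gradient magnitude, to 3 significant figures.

With h = a·x + b·y + c and BH-01 as origin, the differences give:
  75·a + 5·b = -0.5
  115·a + 25·b = -0.7
Eliminate b (×25 and ×5, subtract): 1300·a = -9.00 → a = ∂h/∂x = -0.006923
Back-substitute: b = ∂h/∂y = +0.003846.
|∇h| = √(-0.006923² + 0.003846²) = 0.00792

0.00792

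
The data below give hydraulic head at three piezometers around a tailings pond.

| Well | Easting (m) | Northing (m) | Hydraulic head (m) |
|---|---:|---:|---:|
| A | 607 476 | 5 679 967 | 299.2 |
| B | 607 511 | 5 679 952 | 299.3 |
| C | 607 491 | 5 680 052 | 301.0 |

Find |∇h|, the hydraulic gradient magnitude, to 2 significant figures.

0.022

Differences from A: to B (Δx, Δy, Δh) = (35, -15, +0.1); to C = (15, 85, +1.8).
Determinant of the coordinate differences = 35·85 − 15·(-15) = 3200.
∂h/∂x = [(+0.1)·85 − (+1.8)·(-15)] / 3200 = +0.01109
∂h/∂y = [35·(+1.8) − 15·(+0.1)] / 3200 = +0.01922
|∇h| = √(0.01109² + 0.01922²) = 0.02219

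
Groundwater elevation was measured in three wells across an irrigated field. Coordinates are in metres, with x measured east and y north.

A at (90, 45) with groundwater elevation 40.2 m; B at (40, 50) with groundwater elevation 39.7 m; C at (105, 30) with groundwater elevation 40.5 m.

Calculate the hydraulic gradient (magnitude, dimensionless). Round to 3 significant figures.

0.0142

Three-point gradient (reference A): Δ to B = (-50, 5, -0.5), Δ to C = (15, -15, +0.3).
∂h/∂x = +0.008889, ∂h/∂y = -0.01111 (det = 675).
|∇h| = √(0.008889² + -0.01111²) = 0.01423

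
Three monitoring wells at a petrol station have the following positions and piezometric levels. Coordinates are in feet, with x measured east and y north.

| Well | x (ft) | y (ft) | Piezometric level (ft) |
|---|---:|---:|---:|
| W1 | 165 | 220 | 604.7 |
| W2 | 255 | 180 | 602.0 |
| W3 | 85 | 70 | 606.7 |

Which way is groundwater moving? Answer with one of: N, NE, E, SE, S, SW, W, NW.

E

With h = a·x + b·y + c and W1 as origin, the differences give:
  90·a + (-40)·b = -2.7
  (-80)·a + (-150)·b = +2.0
Eliminate b (×(-150) and ×(-40), subtract): -16700·a = 485.00 → a = ∂h/∂x = -0.02904
Back-substitute: b = ∂h/∂y = +0.002156.
Flow = −∇h = (+0.02904 east, -0.002156 north), which points east.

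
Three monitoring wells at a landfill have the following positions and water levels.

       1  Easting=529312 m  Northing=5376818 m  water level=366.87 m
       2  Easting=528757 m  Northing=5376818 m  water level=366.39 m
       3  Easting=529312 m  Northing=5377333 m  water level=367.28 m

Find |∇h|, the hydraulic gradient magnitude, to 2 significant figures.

∂h/∂x = (366.39 − 366.87) / (528757 − 529312) = +0.0008649
∂h/∂y = (367.28 − 366.87) / (5377333 − 5376818) = +0.0007961
|∇h| = √(0.0008649² + 0.0007961²) = 0.001176

0.0012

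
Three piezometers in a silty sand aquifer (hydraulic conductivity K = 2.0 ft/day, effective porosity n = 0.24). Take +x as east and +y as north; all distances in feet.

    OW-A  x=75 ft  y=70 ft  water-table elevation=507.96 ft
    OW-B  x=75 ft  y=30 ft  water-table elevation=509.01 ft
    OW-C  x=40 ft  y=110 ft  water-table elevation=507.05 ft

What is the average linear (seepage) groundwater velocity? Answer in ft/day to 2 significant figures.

0.22 ft/day

Differences from OW-A: to OW-B (Δx, Δy, Δh) = (0, -40, +1.05); to OW-C = (-35, 40, -0.91).
Determinant of the coordinate differences = 0·40 − (-35)·(-40) = -1400.
∂h/∂x = [(+1.05)·40 − (-0.91)·(-40)] / -1400 = -0.004000
∂h/∂y = [0·(-0.91) − (-35)·(+1.05)] / -1400 = -0.02625
|∇h| = √(-0.004000² + -0.02625²) = 0.02655
Seepage velocity v = K·i/n = 2.0 × 0.02655 / 0.24 = 0.2213 ft/day.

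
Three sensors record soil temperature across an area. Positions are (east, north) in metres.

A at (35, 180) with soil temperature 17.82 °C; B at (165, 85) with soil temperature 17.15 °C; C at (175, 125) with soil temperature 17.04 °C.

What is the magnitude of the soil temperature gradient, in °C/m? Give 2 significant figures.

Three-point gradient (reference A): Δ to B = (130, -95, -0.67), Δ to C = (140, -55, -0.78).
∂T/∂x = -0.006057, ∂T/∂y = -0.001236 (det = 6150).
|∇f| = √(-0.006057² + -0.001236²) = 0.006182 °C/m

0.0062 °C/m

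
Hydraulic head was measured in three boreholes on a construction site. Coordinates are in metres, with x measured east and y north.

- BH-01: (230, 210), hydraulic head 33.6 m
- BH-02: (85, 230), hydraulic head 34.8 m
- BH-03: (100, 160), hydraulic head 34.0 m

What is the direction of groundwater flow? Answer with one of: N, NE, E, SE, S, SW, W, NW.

Differences from BH-01: to BH-02 (Δx, Δy, Δh) = (-145, 20, +1.2); to BH-03 = (-130, -50, +0.4).
Determinant of the coordinate differences = (-145)·(-50) − (-130)·20 = 9850.
∂h/∂x = [(+1.2)·(-50) − (+0.4)·20] / 9850 = -0.006904
∂h/∂y = [(-145)·(+0.4) − (-130)·(+1.2)] / 9850 = +0.009949
Flow = −∇h = (+0.006904 east, -0.009949 north), which points southeast.

SE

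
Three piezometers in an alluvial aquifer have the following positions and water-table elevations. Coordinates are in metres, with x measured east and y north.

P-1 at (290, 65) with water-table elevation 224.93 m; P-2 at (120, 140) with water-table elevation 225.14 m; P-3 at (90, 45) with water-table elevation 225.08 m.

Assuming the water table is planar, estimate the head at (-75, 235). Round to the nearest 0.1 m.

With h = a·x + b·y + c and P-1 as origin, the differences give:
  (-170)·a + 75·b = +0.21
  (-200)·a + (-20)·b = +0.15
Eliminate b (×(-20) and ×75, subtract): 18400·a = -15.450 → a = ∂h/∂x = -0.0008397
Back-substitute: b = ∂h/∂y = +0.0008967.
h(-75, 235) = 224.93 + (-0.0008397)·(-365) + (+0.0008967)·(170) = 224.93 +0.306 +0.152 = 225.389 m.

225.4 m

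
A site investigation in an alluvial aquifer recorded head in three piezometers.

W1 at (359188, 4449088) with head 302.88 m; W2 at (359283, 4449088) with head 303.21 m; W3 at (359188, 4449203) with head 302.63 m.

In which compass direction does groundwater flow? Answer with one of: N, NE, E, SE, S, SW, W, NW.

∂h/∂x = (303.21 − 302.88) / (359283 − 359188) = +0.003474
∂h/∂y = (302.63 − 302.88) / (4449203 − 4449088) = -0.002174
Flow = −∇h = (-0.003474 east, +0.002174 north), which points northwest.

NW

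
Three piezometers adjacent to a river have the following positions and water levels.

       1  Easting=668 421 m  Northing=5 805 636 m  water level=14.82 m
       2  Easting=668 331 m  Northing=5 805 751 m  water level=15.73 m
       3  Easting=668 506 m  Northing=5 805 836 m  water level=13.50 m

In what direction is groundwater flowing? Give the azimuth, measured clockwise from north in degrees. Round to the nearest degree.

Taking 1 as reference: 2−1 = (-90, 115, +0.91); 3−1 = (85, 200, -1.32).
Determinant of the coordinate differences = (-90)·200 − 85·115 = -27775.
∂h/∂x = [(+0.91)·200 − (-1.32)·115] / -27775 = -0.01202
∂h/∂y = [(-90)·(-1.32) − 85·(+0.91)] / -27775 = -0.001492
Flow direction (−∇h) has components (+0.01202 E, +0.001492 N).
Azimuth = atan2(E, N) = atan2(+0.01202, +0.001492) = 82.9° ≈ 083°.

083°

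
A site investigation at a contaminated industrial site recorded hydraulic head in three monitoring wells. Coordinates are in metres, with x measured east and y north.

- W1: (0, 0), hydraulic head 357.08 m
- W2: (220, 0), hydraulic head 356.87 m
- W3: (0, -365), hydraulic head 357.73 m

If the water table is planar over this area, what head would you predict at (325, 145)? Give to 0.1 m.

356.5 m

∂h/∂x = (356.87 − 357.08) / (220 − 0) = -0.0009545
∂h/∂y = (357.73 − 357.08) / (-365 − 0) = -0.001781
h(325, 145) = 357.08 + (-0.0009545)·(325) + (-0.001781)·(145) = 357.08 -0.310 -0.258 = 356.512 m.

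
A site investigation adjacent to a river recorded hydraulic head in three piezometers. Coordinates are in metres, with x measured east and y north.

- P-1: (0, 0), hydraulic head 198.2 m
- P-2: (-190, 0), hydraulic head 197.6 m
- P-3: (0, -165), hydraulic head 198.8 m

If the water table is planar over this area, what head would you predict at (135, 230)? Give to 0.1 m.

∂h/∂x = (197.6 − 198.2) / (-190 − 0) = +0.003158
∂h/∂y = (198.8 − 198.2) / (-165 − 0) = -0.003636
h(135, 230) = 198.2 + (+0.003158)·(135) + (-0.003636)·(230) = 198.2 +0.426 -0.836 = 197.790 m.

197.8 m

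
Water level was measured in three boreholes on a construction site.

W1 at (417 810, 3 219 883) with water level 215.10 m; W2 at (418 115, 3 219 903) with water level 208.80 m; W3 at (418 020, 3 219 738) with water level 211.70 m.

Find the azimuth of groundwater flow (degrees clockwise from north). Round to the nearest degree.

Taking W1 as reference: W2−W1 = (305, 20, -6.30); W3−W1 = (210, -145, -3.40).
Solve a·Δx + b·Δy = Δh: det = 305·(-145) − 210·20 = -48425.
∂h/∂x = [(-6.30)·(-145) − (-3.40)·20] / -48425 = -0.02027
∂h/∂y = [305·(-3.40) − 210·(-6.30)] / -48425 = -0.005906
Flow direction (−∇h) has components (+0.02027 E, +0.005906 N).
Azimuth = atan2(E, N) = atan2(+0.02027, +0.005906) = 73.8° ≈ 074°.

074°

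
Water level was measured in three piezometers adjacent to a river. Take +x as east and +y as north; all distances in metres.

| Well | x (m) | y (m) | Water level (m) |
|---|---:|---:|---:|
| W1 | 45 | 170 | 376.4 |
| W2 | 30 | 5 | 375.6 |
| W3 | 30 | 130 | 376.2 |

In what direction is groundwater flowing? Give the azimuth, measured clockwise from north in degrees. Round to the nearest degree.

186°

Differences from W1: to W2 (Δx, Δy, Δh) = (-15, -165, -0.8); to W3 = (-15, -40, -0.2).
Solve a·Δx + b·Δy = Δh: det = (-15)·(-40) − (-15)·(-165) = -1875.
∂h/∂x = [(-0.8)·(-40) − (-0.2)·(-165)] / -1875 = +0.0005333
∂h/∂y = [(-15)·(-0.2) − (-15)·(-0.8)] / -1875 = +0.004800
Flow direction (−∇h) has components (-0.0005333 E, -0.004800 N).
Azimuth = atan2(E, N) = atan2(-0.0005333, -0.004800) = 186.3° ≈ 186°.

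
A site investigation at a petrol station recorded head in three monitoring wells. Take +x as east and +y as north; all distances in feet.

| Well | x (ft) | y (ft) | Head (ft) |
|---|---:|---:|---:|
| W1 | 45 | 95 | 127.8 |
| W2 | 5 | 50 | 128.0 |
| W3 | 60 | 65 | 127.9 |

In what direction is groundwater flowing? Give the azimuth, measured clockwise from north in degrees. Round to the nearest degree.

012°

Three-point gradient (reference W1): Δ to W2 = (-40, -45, +0.2), Δ to W3 = (15, -30, +0.1).
∂h/∂x = -0.0008000, ∂h/∂y = -0.003733 (det = 1875).
Flow direction (−∇h) has components (+0.0008000 E, +0.003733 N).
Azimuth = atan2(E, N) = atan2(+0.0008000, +0.003733) = 12.1° ≈ 012°.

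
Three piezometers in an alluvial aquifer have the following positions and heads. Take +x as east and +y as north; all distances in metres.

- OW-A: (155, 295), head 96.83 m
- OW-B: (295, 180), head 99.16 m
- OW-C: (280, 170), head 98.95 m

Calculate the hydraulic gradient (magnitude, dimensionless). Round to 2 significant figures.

0.015

With h = a·x + b·y + c and OW-A as origin, the differences give:
  140·a + (-115)·b = +2.33
  125·a + (-125)·b = +2.12
Eliminate b (×(-125) and ×(-115), subtract): -3125·a = -47.450 → a = ∂h/∂x = +0.01518
Back-substitute: b = ∂h/∂y = -0.001776.
|∇h| = √(0.01518² + -0.001776²) = 0.01528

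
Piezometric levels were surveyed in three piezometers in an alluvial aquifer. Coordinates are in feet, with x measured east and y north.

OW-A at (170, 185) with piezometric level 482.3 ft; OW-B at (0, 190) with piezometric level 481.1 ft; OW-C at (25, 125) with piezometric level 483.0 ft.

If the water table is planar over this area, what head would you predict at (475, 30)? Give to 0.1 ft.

488.4 ft

Differences from OW-A: to OW-B (Δx, Δy, Δh) = (-170, 5, -1.2); to OW-C = (-145, -60, +0.7).
Solve a·Δx + b·Δy = Δh: det = (-170)·(-60) − (-145)·5 = 10925.
∂h/∂x = [(-1.2)·(-60) − (+0.7)·5] / 10925 = +0.006270
∂h/∂y = [(-170)·(+0.7) − (-145)·(-1.2)] / 10925 = -0.02682
h(475, 30) = 482.3 + (+0.006270)·(305) + (-0.02682)·(-155) = 482.3 +1.912 +4.157 = 488.369 ft.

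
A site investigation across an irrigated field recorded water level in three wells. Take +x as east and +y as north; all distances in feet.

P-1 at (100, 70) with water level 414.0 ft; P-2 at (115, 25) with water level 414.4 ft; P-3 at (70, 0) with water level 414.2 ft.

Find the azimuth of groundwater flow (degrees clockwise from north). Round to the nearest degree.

308°

Differences from P-1: to P-2 (Δx, Δy, Δh) = (15, -45, +0.4); to P-3 = (-30, -70, +0.2).
Determinant of the coordinate differences = 15·(-70) − (-30)·(-45) = -2400.
∂h/∂x = [(+0.4)·(-70) − (+0.2)·(-45)] / -2400 = +0.007917
∂h/∂y = [15·(+0.2) − (-30)·(+0.4)] / -2400 = -0.006250
Flow direction (−∇h) has components (-0.007917 E, +0.006250 N).
Azimuth = atan2(E, N) = atan2(-0.007917, +0.006250) = 308.3° ≈ 308°.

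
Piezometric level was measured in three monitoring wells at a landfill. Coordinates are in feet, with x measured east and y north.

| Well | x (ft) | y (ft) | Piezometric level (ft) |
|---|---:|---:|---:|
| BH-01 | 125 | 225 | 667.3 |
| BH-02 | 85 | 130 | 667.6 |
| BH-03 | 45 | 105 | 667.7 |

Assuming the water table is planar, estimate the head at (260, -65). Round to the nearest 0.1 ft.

Three-point gradient (reference BH-01): Δ to BH-02 = (-40, -95, +0.3), Δ to BH-03 = (-80, -120, +0.4).
∂h/∂x = -0.0007143, ∂h/∂y = -0.002857 (det = -2800).
h(260, -65) = 667.3 + (-0.0007143)·(135) + (-0.002857)·(-290) = 667.3 -0.096 +0.829 = 668.032 ft.

668.0 ft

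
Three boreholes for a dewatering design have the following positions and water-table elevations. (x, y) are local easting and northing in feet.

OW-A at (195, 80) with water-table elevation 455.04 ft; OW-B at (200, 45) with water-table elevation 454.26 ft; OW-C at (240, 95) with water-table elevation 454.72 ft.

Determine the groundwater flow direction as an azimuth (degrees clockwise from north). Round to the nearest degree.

146°

Taking OW-A as reference: OW-B−OW-A = (5, -35, -0.78); OW-C−OW-A = (45, 15, -0.32).
Determinant of the coordinate differences = 5·15 − 45·(-35) = 1650.
∂h/∂x = [(-0.78)·15 − (-0.32)·(-35)] / 1650 = -0.01388
∂h/∂y = [5·(-0.32) − 45·(-0.78)] / 1650 = +0.02030
Flow direction (−∇h) has components (+0.01388 E, -0.02030 N).
Azimuth = atan2(E, N) = atan2(+0.01388, -0.02030) = 145.6° ≈ 146°.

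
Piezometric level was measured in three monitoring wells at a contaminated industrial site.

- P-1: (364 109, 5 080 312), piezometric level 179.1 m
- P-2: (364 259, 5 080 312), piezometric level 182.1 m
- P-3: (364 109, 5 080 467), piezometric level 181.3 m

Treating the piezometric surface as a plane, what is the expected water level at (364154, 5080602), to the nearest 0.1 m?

184.1 m

∂h/∂x = (182.1 − 179.1) / (364259 − 364109) = +0.02000
∂h/∂y = (181.3 − 179.1) / (5080467 − 5080312) = +0.01419
h(364154, 5080602) = 179.1 + (+0.02000)·(45) + (+0.01419)·(290) = 179.1 +0.900 +4.116 = 184.116 m.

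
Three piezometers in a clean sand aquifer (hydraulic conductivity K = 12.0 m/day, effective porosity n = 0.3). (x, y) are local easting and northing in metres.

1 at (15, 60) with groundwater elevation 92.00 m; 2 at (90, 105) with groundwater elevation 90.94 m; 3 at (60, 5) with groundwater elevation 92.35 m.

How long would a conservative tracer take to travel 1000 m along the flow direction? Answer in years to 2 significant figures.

With h = a·x + b·y + c and 1 as origin, the differences give:
  75·a + 45·b = -1.06
  45·a + (-55)·b = +0.35
Eliminate b (×(-55) and ×45, subtract): -6150·a = 42.550 → a = ∂h/∂x = -0.006919
Back-substitute: b = ∂h/∂y = -0.01202.
|∇h| = √(-0.006919² + -0.01202²) = 0.01387
Seepage velocity v = K·i/n = 12.0 × 0.01387 / 0.3 = 0.5548 m/day.
t = 1000 / 0.5548 = 1802 days = 4.93 years.

4.9 years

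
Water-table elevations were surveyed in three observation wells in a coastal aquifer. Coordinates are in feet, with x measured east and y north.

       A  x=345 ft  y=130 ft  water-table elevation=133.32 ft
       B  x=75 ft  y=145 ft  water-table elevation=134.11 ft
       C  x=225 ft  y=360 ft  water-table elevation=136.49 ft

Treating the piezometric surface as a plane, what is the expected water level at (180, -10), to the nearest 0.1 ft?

131.9 ft

With h = a·x + b·y + c and A as origin, the differences give:
  (-270)·a + 15·b = +0.79
  (-120)·a + 230·b = +3.17
Eliminate b (×230 and ×15, subtract): -60300·a = 134.150 → a = ∂h/∂x = -0.002225
Back-substitute: b = ∂h/∂y = +0.01262.
h(180, -10) = 133.32 + (-0.002225)·(-165) + (+0.01262)·(-140) = 133.32 +0.367 -1.767 = 131.920 ft.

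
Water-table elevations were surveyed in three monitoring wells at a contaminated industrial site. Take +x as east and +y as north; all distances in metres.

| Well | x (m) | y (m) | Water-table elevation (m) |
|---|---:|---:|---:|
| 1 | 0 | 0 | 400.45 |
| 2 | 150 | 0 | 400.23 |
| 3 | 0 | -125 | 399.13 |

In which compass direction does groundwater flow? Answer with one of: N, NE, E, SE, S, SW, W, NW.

S

∂h/∂x = (400.23 − 400.45) / (150 − 0) = -0.001467
∂h/∂y = (399.13 − 400.45) / (-125 − 0) = +0.01056
Flow = −∇h = (+0.001467 east, -0.01056 north), which points south.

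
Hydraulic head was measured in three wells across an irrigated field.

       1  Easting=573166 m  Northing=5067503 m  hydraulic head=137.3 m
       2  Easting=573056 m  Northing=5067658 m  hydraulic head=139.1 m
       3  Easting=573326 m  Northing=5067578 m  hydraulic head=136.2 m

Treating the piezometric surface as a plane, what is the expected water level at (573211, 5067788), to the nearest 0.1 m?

138.3 m

With h = a·x + b·y + c and 1 as origin, the differences give:
  (-110)·a + 155·b = +1.8
  160·a + 75·b = -1.1
Eliminate b (×75 and ×155, subtract): -33050·a = 305.50 → a = ∂h/∂x = -0.009244
Back-substitute: b = ∂h/∂y = +0.005053.
h(573211, 5067788) = 137.3 + (-0.009244)·(45) + (+0.005053)·(285) = 137.3 -0.416 +1.440 = 138.324 m.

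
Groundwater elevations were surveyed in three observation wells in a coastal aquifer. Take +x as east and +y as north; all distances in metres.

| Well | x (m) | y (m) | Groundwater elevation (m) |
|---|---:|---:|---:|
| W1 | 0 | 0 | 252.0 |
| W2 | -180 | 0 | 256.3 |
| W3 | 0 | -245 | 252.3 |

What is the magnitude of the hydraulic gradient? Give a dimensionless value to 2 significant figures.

0.024

∂h/∂x = (256.3 − 252.0) / (-180 − 0) = -0.02389
∂h/∂y = (252.3 − 252.0) / (-245 − 0) = -0.001224
|∇h| = √(-0.02389² + -0.001224²) = 0.02392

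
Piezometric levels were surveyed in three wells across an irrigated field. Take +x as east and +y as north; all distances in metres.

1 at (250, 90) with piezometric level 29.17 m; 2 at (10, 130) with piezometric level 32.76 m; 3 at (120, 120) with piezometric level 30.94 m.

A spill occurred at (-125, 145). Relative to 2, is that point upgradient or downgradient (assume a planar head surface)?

Differences from 1: to 2 (Δx, Δy, Δh) = (-240, 40, +3.59); to 3 = (-130, 30, +1.77).
Solve a·Δx + b·Δy = Δh: det = (-240)·30 − (-130)·40 = -2000.
∂h/∂x = [(+3.59)·30 − (+1.77)·40] / -2000 = -0.01845
∂h/∂y = [(-240)·(+1.77) − (-130)·(+3.59)] / -2000 = -0.02095
Head at (-125, 145) = 29.17 + (-0.01845)·(-375) + (-0.02095)·(55) = 34.94 m.
That is higher than the 32.76 m at 2, so the point is upgradient.

upgradient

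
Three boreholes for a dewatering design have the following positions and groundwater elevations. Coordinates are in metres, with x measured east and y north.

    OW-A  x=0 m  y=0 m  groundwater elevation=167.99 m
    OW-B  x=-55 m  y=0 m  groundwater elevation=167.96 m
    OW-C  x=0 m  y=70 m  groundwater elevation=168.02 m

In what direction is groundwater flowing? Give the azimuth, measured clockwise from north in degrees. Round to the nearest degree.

∂h/∂x = (167.96 − 167.99) / (-55 − 0) = +0.0005455
∂h/∂y = (168.02 − 167.99) / (70 − 0) = +0.0004286
Flow direction (−∇h) has components (-0.0005455 E, -0.0004286 N).
Azimuth = atan2(E, N) = atan2(-0.0005455, -0.0004286) = 231.8° ≈ 232°.

232°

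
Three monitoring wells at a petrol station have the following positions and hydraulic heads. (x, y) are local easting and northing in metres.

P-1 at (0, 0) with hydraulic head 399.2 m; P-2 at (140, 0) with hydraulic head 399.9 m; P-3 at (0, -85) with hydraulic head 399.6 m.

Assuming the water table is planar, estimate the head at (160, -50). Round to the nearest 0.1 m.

∂h/∂x = (399.9 − 399.2) / (140 − 0) = +0.005000
∂h/∂y = (399.6 − 399.2) / (-85 − 0) = -0.004706
h(160, -50) = 399.2 + (+0.005000)·(160) + (-0.004706)·(-50) = 399.2 +0.800 +0.235 = 400.235 m.

400.2 m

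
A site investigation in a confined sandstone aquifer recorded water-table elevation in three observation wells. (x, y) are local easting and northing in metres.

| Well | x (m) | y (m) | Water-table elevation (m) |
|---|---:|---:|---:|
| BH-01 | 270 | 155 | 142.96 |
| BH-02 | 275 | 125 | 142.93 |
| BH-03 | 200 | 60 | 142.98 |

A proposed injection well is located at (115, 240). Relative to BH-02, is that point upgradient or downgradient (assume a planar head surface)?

upgradient

With h = a·x + b·y + c and BH-01 as origin, the differences give:
  5·a + (-30)·b = -0.03
  (-70)·a + (-95)·b = +0.02
Eliminate b (×(-95) and ×(-30), subtract): -2575·a = 3.450 → a = ∂h/∂x = -0.001340
Back-substitute: b = ∂h/∂y = +0.0007767.
Head at (115, 240) = 142.96 + (-0.001340)·(-155) + (+0.0007767)·(85) = 143.23 m.
That is higher than the 142.93 m at BH-02, so the point is upgradient.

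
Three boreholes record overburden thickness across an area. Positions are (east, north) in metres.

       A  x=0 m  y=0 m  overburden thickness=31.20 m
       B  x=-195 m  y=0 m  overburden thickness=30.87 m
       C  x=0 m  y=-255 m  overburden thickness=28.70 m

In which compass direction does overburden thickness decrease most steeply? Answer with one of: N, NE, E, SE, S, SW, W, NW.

∂d/∂x = (30.87 − 31.20) / (-195 − 0) = +0.001692
∂d/∂y = (28.70 − 31.20) / (-255 − 0) = +0.009804
Steepest decrease is along −∇f = (-0.001692 E, -0.009804 N) → south.

S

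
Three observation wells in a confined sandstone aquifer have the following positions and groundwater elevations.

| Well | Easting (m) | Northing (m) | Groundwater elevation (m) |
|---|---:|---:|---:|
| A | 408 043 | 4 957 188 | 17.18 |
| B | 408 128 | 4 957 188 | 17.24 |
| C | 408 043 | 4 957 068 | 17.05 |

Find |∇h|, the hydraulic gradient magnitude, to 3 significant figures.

∂h/∂x = (17.24 − 17.18) / (408128 − 408043) = +0.0007059
∂h/∂y = (17.05 − 17.18) / (4957068 − 4957188) = +0.001083
|∇h| = √(0.0007059² + 0.001083²) = 0.001293

0.00129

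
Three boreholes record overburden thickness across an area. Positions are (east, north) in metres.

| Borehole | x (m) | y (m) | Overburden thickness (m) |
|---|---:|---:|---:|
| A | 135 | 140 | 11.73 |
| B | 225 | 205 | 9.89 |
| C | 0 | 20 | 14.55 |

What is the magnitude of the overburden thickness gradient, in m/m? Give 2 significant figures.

Three-point gradient (reference A): Δ to B = (90, 65, -1.84), Δ to C = (-135, -120, +2.82).
∂d/∂x = -0.01852, ∂d/∂y = -0.002667 (det = -2025).
|∇f| = √(-0.01852² + -0.002667²) = 0.01871 m/m

0.019 m/m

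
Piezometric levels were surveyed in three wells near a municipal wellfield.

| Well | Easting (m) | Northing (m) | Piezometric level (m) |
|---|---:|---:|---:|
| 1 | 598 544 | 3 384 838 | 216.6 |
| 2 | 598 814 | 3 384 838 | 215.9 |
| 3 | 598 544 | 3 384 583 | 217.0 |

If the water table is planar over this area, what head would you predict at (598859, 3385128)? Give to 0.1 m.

215.3 m

∂h/∂x = (215.9 − 216.6) / (598814 − 598544) = -0.002593
∂h/∂y = (217.0 − 216.6) / (3384583 − 3384838) = -0.001569
h(598859, 3385128) = 216.6 + (-0.002593)·(315) + (-0.001569)·(290) = 216.6 -0.817 -0.455 = 215.328 m.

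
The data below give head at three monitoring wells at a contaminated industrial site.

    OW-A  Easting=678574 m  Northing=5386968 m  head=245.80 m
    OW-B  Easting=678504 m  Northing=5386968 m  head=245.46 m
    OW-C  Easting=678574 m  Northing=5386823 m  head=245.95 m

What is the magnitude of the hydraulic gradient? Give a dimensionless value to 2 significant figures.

0.0050

∂h/∂x = (245.46 − 245.80) / (678504 − 678574) = +0.004857
∂h/∂y = (245.95 − 245.80) / (5386823 − 5386968) = -0.001034
|∇h| = √(0.004857² + -0.001034²) = 0.004966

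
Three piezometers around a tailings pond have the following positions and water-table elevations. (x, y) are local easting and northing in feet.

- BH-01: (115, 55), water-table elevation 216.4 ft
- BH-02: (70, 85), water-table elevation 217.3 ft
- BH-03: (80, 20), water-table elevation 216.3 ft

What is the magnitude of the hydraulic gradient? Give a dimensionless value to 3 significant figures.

With h = a·x + b·y + c and BH-01 as origin, the differences give:
  (-45)·a + 30·b = +0.9
  (-35)·a + (-35)·b = -0.1
Eliminate b (×(-35) and ×30, subtract): 2625·a = -28.50 → a = ∂h/∂x = -0.01086
Back-substitute: b = ∂h/∂y = +0.01371.
|∇h| = √(-0.01086² + 0.01371²) = 0.01749

0.0175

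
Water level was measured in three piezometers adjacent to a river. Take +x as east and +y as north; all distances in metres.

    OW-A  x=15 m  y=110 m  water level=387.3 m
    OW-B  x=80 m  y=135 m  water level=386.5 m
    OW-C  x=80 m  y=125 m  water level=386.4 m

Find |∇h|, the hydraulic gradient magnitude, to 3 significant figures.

0.0190

Taking OW-A as reference: OW-B−OW-A = (65, 25, -0.8); OW-C−OW-A = (65, 15, -0.9).
Determinant of the coordinate differences = 65·15 − 65·25 = -650.
∂h/∂x = [(-0.8)·15 − (-0.9)·25] / -650 = -0.01615
∂h/∂y = [65·(-0.9) − 65·(-0.8)] / -650 = +0.01000
|∇h| = √(-0.01615² + 0.01000²) = 0.019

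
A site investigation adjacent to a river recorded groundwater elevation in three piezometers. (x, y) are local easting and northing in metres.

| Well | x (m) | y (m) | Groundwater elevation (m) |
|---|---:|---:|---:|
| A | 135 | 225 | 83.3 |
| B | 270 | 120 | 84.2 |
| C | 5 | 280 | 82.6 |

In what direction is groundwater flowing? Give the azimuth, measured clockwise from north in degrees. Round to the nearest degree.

313°

Taking A as reference: B−A = (135, -105, +0.9); C−A = (-130, 55, -0.7).
Solve a·Δx + b·Δy = Δh: det = 135·55 − (-130)·(-105) = -6225.
∂h/∂x = [(+0.9)·55 − (-0.7)·(-105)] / -6225 = +0.003855
∂h/∂y = [135·(-0.7) − (-130)·(+0.9)] / -6225 = -0.003614
Flow direction (−∇h) has components (-0.003855 E, +0.003614 N).
Azimuth = atan2(E, N) = atan2(-0.003855, +0.003614) = 313.2° ≈ 313°.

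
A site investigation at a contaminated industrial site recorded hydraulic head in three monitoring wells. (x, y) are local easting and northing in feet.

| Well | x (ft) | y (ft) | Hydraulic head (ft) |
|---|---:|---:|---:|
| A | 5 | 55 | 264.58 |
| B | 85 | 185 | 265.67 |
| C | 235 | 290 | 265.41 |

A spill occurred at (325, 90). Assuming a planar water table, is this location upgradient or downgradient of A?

Differences from A: to B (Δx, Δy, Δh) = (80, 130, +1.09); to C = (230, 235, +0.83).
Solve a·Δx + b·Δy = Δh: det = 80·235 − 230·130 = -11100.
∂h/∂x = [(+1.09)·235 − (+0.83)·130] / -11100 = -0.01336
∂h/∂y = [80·(+0.83) − 230·(+1.09)] / -11100 = +0.01660
Head at (325, 90) = 264.58 + (-0.01336)·(320) + (+0.01660)·(35) = 260.89 ft.
That is lower than the 264.58 ft at A, so the point is downgradient.

downgradient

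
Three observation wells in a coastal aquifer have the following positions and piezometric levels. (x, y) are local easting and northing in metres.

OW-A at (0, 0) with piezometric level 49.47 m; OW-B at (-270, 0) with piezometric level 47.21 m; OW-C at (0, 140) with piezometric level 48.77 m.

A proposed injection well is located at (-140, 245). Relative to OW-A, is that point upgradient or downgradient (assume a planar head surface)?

∂h/∂x = (47.21 − 49.47) / (-270 − 0) = +0.008370
∂h/∂y = (48.77 − 49.47) / (140 − 0) = -0.005000
Head at (-140, 245) = 49.47 + (+0.008370)·(-140) + (-0.005000)·(245) = 47.07 m.
That is lower than the 49.47 m at OW-A, so the point is downgradient.

downgradient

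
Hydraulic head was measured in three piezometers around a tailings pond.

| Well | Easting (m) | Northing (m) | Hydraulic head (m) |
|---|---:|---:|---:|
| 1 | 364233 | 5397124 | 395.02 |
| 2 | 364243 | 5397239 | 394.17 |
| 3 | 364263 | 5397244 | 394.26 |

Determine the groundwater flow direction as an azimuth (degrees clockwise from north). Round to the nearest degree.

321°

With h = a·x + b·y + c and 1 as origin, the differences give:
  10·a + 115·b = -0.85
  30·a + 120·b = -0.76
Eliminate b (×120 and ×115, subtract): -2250·a = -14.600 → a = ∂h/∂x = +0.006489
Back-substitute: b = ∂h/∂y = -0.007956.
Flow direction (−∇h) has components (-0.006489 E, +0.007956 N).
Azimuth = atan2(E, N) = atan2(-0.006489, +0.007956) = 320.8° ≈ 321°.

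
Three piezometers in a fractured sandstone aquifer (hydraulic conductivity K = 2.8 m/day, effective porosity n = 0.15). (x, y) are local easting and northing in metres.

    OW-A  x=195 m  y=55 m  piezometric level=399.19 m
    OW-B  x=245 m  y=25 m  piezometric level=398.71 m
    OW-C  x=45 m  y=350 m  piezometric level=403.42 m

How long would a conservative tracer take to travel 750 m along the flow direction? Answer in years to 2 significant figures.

With h = a·x + b·y + c and OW-A as origin, the differences give:
  50·a + (-30)·b = -0.48
  (-150)·a + 295·b = +4.23
Eliminate b (×295 and ×(-30), subtract): 10250·a = -14.700 → a = ∂h/∂x = -0.001434
Back-substitute: b = ∂h/∂y = +0.01361.
|∇h| = √(-0.001434² + 0.01361²) = 0.01369
Seepage velocity v = K·i/n = 2.8 × 0.01369 / 0.15 = 0.2555 m/day.
t = 750 / 0.2555 = 2935 days = 8.04 years.

8.0 years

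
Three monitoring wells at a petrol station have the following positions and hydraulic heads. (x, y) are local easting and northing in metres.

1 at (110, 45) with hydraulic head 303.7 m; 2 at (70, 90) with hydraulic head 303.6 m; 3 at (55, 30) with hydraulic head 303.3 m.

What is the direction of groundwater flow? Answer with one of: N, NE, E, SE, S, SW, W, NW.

Taking 1 as reference: 2−1 = (-40, 45, -0.1); 3−1 = (-55, -15, -0.4).
Determinant of the coordinate differences = (-40)·(-15) − (-55)·45 = 3075.
∂h/∂x = [(-0.1)·(-15) − (-0.4)·45] / 3075 = +0.006341
∂h/∂y = [(-40)·(-0.4) − (-55)·(-0.1)] / 3075 = +0.003415
Flow = −∇h = (-0.006341 east, -0.003415 north), which points southwest.

SW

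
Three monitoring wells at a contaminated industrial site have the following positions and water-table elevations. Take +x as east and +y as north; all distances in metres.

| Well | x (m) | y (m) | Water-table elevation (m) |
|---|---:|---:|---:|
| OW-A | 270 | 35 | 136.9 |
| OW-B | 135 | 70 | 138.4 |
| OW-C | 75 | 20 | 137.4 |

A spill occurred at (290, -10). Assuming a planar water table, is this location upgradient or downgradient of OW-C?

downgradient

Taking OW-A as reference: OW-B−OW-A = (-135, 35, +1.5); OW-C−OW-A = (-195, -15, +0.5).
Solve a·Δx + b·Δy = Δh: det = (-135)·(-15) − (-195)·35 = 8850.
∂h/∂x = [(+1.5)·(-15) − (+0.5)·35] / 8850 = -0.004520
∂h/∂y = [(-135)·(+0.5) − (-195)·(+1.5)] / 8850 = +0.02542
Head at (290, -10) = 136.9 + (-0.004520)·(20) + (+0.02542)·(-45) = 135.67 m.
That is lower than the 137.4 m at OW-C, so the point is downgradient.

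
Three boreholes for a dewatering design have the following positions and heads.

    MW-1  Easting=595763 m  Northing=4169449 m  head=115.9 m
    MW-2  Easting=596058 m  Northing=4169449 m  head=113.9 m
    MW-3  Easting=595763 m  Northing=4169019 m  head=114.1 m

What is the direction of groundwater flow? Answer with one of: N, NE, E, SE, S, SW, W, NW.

∂h/∂x = (113.9 − 115.9) / (596058 − 595763) = -0.006780
∂h/∂y = (114.1 − 115.9) / (4169019 − 4169449) = +0.004186
Flow = −∇h = (+0.006780 east, -0.004186 north), which points southeast.

SE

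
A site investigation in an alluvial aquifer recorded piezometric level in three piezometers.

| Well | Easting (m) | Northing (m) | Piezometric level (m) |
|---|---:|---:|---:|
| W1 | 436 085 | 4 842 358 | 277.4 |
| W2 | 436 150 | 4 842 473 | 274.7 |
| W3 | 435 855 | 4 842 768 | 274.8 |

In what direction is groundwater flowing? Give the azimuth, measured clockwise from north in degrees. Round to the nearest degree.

046°

Three-point gradient (reference W1): Δ to W2 = (65, 115, -2.7), Δ to W3 = (-230, 410, -2.6).
∂h/∂x = -0.01522, ∂h/∂y = -0.01488 (det = 53100).
Flow direction (−∇h) has components (+0.01522 E, +0.01488 N).
Azimuth = atan2(E, N) = atan2(+0.01522, +0.01488) = 45.6° ≈ 046°.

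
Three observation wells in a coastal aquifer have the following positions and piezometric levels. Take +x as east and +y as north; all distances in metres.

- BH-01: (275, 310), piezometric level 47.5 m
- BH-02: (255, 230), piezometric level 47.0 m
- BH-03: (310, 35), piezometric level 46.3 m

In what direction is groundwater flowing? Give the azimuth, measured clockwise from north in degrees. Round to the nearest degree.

With h = a·x + b·y + c and BH-01 as origin, the differences give:
  (-20)·a + (-80)·b = -0.5
  35·a + (-275)·b = -1.2
Eliminate b (×(-275) and ×(-80), subtract): 8300·a = 41.50 → a = ∂h/∂x = +0.005000
Back-substitute: b = ∂h/∂y = +0.005000.
Flow direction (−∇h) has components (-0.005000 E, -0.005000 N).
Azimuth = atan2(E, N) = atan2(-0.005000, -0.005000) = 225.0° ≈ 225°.

225°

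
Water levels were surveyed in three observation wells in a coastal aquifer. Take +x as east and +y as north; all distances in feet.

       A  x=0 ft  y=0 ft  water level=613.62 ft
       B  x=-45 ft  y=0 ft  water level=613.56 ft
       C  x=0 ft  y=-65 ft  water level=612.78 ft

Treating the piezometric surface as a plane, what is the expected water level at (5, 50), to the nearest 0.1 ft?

614.3 ft

∂h/∂x = (613.56 − 613.62) / (-45 − 0) = +0.001333
∂h/∂y = (612.78 − 613.62) / (-65 − 0) = +0.01292
h(5, 50) = 613.62 + (+0.001333)·(5) + (+0.01292)·(50) = 613.62 +0.007 +0.646 = 614.273 ft.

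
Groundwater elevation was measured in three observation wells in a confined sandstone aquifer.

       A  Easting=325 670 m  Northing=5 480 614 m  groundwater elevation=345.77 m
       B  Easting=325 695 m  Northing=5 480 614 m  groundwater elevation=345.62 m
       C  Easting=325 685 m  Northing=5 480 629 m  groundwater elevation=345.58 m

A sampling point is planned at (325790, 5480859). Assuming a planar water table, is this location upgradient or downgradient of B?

downgradient

Taking A as reference: B−A = (25, 0, -0.15); C−A = (15, 15, -0.19).
Determinant of the coordinate differences = 25·15 − 15·0 = 375.
∂h/∂x = [(-0.15)·15 − (-0.19)·0] / 375 = -0.006000
∂h/∂y = [25·(-0.19) − 15·(-0.15)] / 375 = -0.006667
Head at (325790, 5480859) = 345.77 + (-0.006000)·(120) + (-0.006667)·(245) = 343.42 m.
That is lower than the 345.62 m at B, so the point is downgradient.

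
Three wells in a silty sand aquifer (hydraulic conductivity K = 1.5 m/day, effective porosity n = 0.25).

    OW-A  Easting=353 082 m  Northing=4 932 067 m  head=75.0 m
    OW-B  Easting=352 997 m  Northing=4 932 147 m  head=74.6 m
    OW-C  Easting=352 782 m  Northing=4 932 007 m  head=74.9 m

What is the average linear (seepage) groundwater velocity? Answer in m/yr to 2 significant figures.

8.7 m/yr

With h = a·x + b·y + c and OW-A as origin, the differences give:
  (-85)·a + 80·b = -0.4
  (-300)·a + (-60)·b = -0.1
Eliminate b (×(-60) and ×80, subtract): 29100·a = 32.00 → a = ∂h/∂x = +0.001100
Back-substitute: b = ∂h/∂y = -0.003832.
|∇h| = √(0.001100² + -0.003832²) = 0.003987
Seepage velocity v = K·i/n = 1.5 × 0.003987 / 0.25 = 0.02392 m/day = 8.737 m/yr.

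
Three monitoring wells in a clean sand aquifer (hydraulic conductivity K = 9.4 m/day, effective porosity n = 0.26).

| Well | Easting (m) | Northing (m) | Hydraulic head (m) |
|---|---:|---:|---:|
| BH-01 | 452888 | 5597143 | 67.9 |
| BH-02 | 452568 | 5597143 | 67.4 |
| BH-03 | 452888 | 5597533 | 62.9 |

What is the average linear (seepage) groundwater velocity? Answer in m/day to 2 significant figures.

0.47 m/day

∂h/∂x = (67.4 − 67.9) / (452568 − 452888) = +0.001563
∂h/∂y = (62.9 − 67.9) / (5597533 − 5597143) = -0.01282
|∇h| = √(0.001563² + -0.01282²) = 0.01291
Seepage velocity v = K·i/n = 9.4 × 0.01291 / 0.26 = 0.4667 m/day.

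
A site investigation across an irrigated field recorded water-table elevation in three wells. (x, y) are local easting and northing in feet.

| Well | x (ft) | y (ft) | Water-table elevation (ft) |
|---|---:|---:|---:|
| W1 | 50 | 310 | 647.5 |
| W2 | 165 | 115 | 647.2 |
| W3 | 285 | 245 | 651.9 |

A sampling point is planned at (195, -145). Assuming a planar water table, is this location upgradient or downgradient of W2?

downgradient

Three-point gradient (reference W1): Δ to W2 = (115, -195, -0.3), Δ to W3 = (235, -65, +4.4).
∂h/∂x = +0.02288, ∂h/∂y = +0.01503 (det = 38350).
Head at (195, -145) = 647.5 + (+0.02288)·(145) + (+0.01503)·(-455) = 643.98 ft.
That is lower than the 647.2 ft at W2, so the point is downgradient.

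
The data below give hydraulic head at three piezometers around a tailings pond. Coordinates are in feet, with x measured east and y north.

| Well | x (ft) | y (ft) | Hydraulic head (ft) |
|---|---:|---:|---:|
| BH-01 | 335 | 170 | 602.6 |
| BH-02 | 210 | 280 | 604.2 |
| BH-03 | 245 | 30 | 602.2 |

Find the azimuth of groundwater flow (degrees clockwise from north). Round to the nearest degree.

137°

Differences from BH-01: to BH-02 (Δx, Δy, Δh) = (-125, 110, +1.6); to BH-03 = (-90, -140, -0.4).
Determinant of the coordinate differences = (-125)·(-140) − (-90)·110 = 27400.
∂h/∂x = [(+1.6)·(-140) − (-0.4)·110] / 27400 = -0.006569
∂h/∂y = [(-125)·(-0.4) − (-90)·(+1.6)] / 27400 = +0.007080
Flow direction (−∇h) has components (+0.006569 E, -0.007080 N).
Azimuth = atan2(E, N) = atan2(+0.006569, -0.007080) = 137.1° ≈ 137°.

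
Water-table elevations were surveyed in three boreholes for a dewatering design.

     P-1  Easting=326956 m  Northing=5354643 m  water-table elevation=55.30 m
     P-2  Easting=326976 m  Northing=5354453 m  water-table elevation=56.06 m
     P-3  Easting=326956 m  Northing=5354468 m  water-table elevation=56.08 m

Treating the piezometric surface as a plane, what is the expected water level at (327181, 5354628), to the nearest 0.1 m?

54.4 m

With h = a·x + b·y + c and P-1 as origin, the differences give:
  20·a + (-190)·b = +0.76
  0·a + (-175)·b = +0.78
Eliminate b (×(-175) and ×(-190), subtract): -3500·a = 15.200 → a = ∂h/∂x = -0.004343
Back-substitute: b = ∂h/∂y = -0.004457.
h(327181, 5354628) = 55.30 + (-0.004343)·(225) + (-0.004457)·(-15) = 55.30 -0.977 +0.067 = 54.390 m.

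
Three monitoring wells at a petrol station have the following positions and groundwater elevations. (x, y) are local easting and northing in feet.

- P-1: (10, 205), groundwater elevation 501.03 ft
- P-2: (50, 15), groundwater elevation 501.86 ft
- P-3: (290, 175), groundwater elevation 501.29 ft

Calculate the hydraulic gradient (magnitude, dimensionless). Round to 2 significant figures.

With h = a·x + b·y + c and P-1 as origin, the differences give:
  40·a + (-190)·b = +0.83
  280·a + (-30)·b = +0.26
Eliminate b (×(-30) and ×(-190), subtract): 52000·a = 24.500 → a = ∂h/∂x = +0.0004712
Back-substitute: b = ∂h/∂y = -0.004269.
|∇h| = √(0.0004712² + -0.004269²) = 0.004295

0.0043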